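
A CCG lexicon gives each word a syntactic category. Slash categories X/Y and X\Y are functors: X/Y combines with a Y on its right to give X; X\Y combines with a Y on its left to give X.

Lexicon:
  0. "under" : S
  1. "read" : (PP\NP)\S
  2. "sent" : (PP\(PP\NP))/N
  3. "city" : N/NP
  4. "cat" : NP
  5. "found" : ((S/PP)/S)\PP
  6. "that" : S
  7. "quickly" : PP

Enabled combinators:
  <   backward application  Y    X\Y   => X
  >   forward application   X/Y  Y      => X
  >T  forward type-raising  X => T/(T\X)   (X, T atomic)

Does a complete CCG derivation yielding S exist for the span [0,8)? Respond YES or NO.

[0,8] S   >
  [0,7] S/PP   >
    [0,6] (S/PP)/S   <
      [0,5] PP   <
        [0,2] PP\NP   <
          [0,1] "under" : S
          [1,2] "read" : (PP\NP)\S
        [2,5] PP\(PP\NP)   >
          [2,3] "sent" : (PP\(PP\NP))/N
          [3,5] N   >
            [3,4] "city" : N/NP
            [4,5] "cat" : NP
      [5,6] "found" : ((S/PP)/S)\PP
    [6,7] "that" : S
  [7,8] "quickly" : PP

YES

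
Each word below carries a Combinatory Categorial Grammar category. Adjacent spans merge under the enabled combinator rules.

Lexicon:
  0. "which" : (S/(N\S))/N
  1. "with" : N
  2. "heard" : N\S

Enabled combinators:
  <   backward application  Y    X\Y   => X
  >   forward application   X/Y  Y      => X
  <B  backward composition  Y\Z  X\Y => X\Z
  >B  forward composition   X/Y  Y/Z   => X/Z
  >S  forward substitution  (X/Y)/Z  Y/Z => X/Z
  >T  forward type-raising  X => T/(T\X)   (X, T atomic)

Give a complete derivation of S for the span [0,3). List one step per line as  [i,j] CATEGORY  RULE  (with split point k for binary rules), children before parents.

[0,1] (S/(N\S))/N  lex  "which"
[1,2] N  lex  "with"
[0,2] S/(N\S)  >  k=1
[2,3] N\S  lex  "heard"
[0,3] S  >  k=2

[0,3] S   >
  [0,2] S/(N\S)   >
    [0,1] "which" : (S/(N\S))/N
    [1,2] "with" : N
  [2,3] "heard" : N\S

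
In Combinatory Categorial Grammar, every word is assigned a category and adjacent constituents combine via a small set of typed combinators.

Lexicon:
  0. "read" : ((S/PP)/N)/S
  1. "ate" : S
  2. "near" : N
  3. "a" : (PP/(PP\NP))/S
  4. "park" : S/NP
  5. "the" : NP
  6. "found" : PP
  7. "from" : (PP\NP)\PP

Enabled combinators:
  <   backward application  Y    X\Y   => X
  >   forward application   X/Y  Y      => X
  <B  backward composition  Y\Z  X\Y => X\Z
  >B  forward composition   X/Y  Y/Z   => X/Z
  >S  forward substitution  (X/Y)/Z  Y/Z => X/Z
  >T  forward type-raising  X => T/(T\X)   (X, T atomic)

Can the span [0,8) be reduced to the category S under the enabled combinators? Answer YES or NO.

[0,8] S   >
  [0,3] S/PP   >
    [0,2] (S/PP)/N   >
      [0,1] "read" : ((S/PP)/N)/S
      [1,2] "ate" : S
    [2,3] "near" : N
  [3,8] PP   >
    [3,6] PP/(PP\NP)   >
      [3,4] "a" : (PP/(PP\NP))/S
      [4,6] S   >
        [4,5] "park" : S/NP
        [5,6] "the" : NP
    [6,8] PP\NP   <
      [6,7] "found" : PP
      [7,8] "from" : (PP\NP)\PP

YES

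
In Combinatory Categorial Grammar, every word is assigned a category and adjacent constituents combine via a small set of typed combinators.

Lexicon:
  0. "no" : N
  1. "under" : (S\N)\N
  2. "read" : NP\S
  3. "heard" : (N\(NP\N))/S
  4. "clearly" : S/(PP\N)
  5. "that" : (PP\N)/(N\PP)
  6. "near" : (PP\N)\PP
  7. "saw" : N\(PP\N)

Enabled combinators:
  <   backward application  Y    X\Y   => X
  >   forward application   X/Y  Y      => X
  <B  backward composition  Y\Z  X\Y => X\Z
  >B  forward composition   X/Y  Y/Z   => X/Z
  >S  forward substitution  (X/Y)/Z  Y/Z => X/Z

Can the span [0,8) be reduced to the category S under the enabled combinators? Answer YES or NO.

NO

N (S\N)\N NP\S (N\(NP\N))/S S/(PP\N) (PP\N)/(N\PP) (PP\N)\PP N\(PP\N)
CKY chart[0,8] = {N}; S ∉ chart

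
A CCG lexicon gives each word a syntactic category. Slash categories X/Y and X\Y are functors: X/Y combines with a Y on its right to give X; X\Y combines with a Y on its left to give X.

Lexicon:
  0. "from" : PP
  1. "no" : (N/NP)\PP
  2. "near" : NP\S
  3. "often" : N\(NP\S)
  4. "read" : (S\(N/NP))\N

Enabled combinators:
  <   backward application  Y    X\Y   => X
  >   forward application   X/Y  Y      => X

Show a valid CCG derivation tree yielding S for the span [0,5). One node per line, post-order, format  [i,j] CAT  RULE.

[0,5] S   <
  [0,2] N/NP   <
    [0,1] "from" : PP
    [1,2] "no" : (N/NP)\PP
  [2,5] S\(N/NP)   <
    [2,4] N   <
      [2,3] "near" : NP\S
      [3,4] "often" : N\(NP\S)
    [4,5] "read" : (S\(N/NP))\N

[0,1] PP  lex  "from"
[1,2] (N/NP)\PP  lex  "no"
[0,2] N/NP  <  k=1
[2,3] NP\S  lex  "near"
[3,4] N\(NP\S)  lex  "often"
[2,4] N  <  k=3
[4,5] (S\(N/NP))\N  lex  "read"
[2,5] S\(N/NP)  <  k=4
[0,5] S  <  k=2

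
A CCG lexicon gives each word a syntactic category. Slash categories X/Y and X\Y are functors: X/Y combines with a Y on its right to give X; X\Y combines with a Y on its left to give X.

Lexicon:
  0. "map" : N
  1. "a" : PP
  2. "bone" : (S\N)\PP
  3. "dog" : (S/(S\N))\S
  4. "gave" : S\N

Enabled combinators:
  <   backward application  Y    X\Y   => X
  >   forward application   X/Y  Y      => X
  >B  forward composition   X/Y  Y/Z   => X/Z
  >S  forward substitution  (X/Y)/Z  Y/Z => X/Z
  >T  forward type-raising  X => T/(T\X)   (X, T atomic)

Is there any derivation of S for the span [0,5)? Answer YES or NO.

[0,5] S   >
  [0,4] S/(S\N)   <
    [0,3] S   >
      [0,1] S/(S\N)   >T
        [0,1] "map" : N
      [1,3] S\N   <
        [1,2] "a" : PP
        [2,3] "bone" : (S\N)\PP
    [3,4] "dog" : (S/(S\N))\S
  [4,5] "gave" : S\N

YES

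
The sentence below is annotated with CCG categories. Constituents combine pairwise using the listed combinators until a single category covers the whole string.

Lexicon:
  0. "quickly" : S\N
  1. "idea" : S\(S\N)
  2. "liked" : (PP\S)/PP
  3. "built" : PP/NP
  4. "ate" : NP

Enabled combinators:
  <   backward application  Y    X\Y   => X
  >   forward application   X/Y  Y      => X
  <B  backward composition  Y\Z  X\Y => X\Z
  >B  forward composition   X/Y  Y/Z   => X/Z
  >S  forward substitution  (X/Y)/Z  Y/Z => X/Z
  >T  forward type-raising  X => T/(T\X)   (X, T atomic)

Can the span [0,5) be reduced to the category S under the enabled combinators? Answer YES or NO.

NO

S\N S\(S\N) (PP\S)/PP PP/NP NP
CKY chart[0,5] = {N/(N\PP), NP/(NP\PP), PP, PP/(NP\NP), PP/(PP\PP), S/(S\PP)}; S ∉ chart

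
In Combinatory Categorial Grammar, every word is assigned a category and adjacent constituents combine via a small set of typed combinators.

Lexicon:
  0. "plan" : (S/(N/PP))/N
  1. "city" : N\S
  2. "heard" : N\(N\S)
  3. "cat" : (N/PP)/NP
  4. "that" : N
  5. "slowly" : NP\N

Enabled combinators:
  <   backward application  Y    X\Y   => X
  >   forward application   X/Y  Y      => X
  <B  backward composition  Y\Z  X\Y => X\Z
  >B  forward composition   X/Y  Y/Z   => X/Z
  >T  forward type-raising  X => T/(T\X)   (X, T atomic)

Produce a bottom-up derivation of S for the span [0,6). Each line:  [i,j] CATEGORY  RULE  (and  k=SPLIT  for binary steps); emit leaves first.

[0,6] S   >
  [0,4] S/NP   >B
    [0,3] S/(N/PP)   >
      [0,1] "plan" : (S/(N/PP))/N
      [1,3] N   <
        [1,2] "city" : N\S
        [2,3] "heard" : N\(N\S)
    [3,4] "cat" : (N/PP)/NP
  [4,6] NP   >
    [4,5] NP/(NP\N)   >T
      [4,5] "that" : N
    [5,6] "slowly" : NP\N

[0,1] (S/(N/PP))/N  lex  "plan"
[1,2] N\S  lex  "city"
[2,3] N\(N\S)  lex  "heard"
[1,3] N  <  k=2
[0,3] S/(N/PP)  >  k=1
[3,4] (N/PP)/NP  lex  "cat"
[0,4] S/NP  >B  k=3
[4,5] N  lex  "that"
[4,5] NP/(NP\N)  >T
[5,6] NP\N  lex  "slowly"
[4,6] NP  >  k=5
[0,6] S  >  k=4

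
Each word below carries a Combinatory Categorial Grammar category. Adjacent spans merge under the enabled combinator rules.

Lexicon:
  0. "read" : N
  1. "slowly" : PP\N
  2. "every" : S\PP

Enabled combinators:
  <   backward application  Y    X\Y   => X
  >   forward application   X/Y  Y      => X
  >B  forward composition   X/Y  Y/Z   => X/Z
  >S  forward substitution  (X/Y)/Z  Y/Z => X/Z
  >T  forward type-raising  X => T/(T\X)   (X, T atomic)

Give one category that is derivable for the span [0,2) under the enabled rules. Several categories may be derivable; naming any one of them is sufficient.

PP

[0,3] S   <
  [0,2] PP   <
    [0,1] "read" : N
    [1,2] "slowly" : PP\N
  [2,3] "every" : S\PP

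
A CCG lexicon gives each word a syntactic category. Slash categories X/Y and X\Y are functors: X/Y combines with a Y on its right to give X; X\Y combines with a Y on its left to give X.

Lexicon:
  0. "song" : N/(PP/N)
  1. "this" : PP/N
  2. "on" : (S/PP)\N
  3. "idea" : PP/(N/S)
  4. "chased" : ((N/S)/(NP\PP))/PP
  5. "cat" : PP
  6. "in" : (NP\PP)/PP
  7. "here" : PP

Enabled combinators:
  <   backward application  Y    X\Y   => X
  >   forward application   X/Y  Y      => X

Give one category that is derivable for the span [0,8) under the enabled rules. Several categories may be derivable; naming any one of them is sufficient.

[0,8] S   >
  [0,3] S/PP   <
    [0,2] N   >
      [0,1] "song" : N/(PP/N)
      [1,2] "this" : PP/N
    [2,3] "on" : (S/PP)\N
  [3,8] PP   >
    [3,4] "idea" : PP/(N/S)
    [4,8] N/S   >
      [4,6] (N/S)/(NP\PP)   >
        [4,5] "chased" : ((N/S)/(NP\PP))/PP
        [5,6] "cat" : PP
      [6,8] NP\PP   >
        [6,7] "in" : (NP\PP)/PP
        [7,8] "here" : PP

S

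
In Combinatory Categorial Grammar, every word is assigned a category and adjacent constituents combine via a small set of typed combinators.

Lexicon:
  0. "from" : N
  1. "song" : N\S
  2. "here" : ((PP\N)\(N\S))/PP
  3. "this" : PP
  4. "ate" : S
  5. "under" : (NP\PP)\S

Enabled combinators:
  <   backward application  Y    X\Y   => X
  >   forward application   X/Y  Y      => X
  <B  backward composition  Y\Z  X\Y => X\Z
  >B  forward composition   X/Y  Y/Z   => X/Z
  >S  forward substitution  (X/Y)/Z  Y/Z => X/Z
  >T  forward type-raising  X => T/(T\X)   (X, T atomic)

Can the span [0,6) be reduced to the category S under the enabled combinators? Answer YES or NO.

NO

N N\S ((PP\N)\(N\S))/PP PP S (NP\PP)\S
CKY chart[0,6] = {N/(N\NP), NP, NP/(NP\NP), PP/(PP\NP), S/(S\NP)}; S ∉ chart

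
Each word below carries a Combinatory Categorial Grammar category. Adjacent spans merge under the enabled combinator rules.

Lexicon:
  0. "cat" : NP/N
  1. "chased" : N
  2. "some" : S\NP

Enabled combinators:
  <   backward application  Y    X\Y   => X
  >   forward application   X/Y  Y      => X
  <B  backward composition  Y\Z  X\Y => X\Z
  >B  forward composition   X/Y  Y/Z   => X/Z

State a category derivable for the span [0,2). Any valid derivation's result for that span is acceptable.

[0,3] S   <
  [0,2] NP   >
    [0,1] "cat" : NP/N
    [1,2] "chased" : N
  [2,3] "some" : S\NP

NP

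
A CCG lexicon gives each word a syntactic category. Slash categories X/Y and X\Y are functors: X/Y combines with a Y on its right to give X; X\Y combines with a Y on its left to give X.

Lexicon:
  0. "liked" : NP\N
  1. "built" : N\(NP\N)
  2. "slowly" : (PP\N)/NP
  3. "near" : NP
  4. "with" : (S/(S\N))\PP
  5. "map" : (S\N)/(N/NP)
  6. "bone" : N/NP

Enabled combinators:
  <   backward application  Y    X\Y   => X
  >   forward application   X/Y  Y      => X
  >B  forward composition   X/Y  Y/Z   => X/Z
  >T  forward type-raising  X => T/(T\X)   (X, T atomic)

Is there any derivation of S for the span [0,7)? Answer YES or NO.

YES

[0,7] S   >
  [0,5] S/(S\N)   <
    [0,4] PP   <
      [0,2] N   <
        [0,1] "liked" : NP\N
        [1,2] "built" : N\(NP\N)
      [2,4] PP\N   >
        [2,3] "slowly" : (PP\N)/NP
        [3,4] "near" : NP
    [4,5] "with" : (S/(S\N))\PP
  [5,7] S\N   >
    [5,6] "map" : (S\N)/(N/NP)
    [6,7] "bone" : N/NP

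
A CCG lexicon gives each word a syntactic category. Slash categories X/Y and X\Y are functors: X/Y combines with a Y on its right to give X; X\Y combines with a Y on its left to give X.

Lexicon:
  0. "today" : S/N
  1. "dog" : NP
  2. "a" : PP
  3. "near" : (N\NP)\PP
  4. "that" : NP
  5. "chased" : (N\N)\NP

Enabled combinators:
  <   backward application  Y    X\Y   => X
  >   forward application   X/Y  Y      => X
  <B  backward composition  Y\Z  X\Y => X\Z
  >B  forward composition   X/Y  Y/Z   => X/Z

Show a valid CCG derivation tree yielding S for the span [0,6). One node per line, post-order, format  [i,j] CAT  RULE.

[0,6] S   >
  [0,1] "today" : S/N
  [1,6] N   <
    [1,2] "dog" : NP
    [2,6] N\NP   <B
      [2,4] N\NP   <
        [2,3] "a" : PP
        [3,4] "near" : (N\NP)\PP
      [4,6] N\N   <
        [4,5] "that" : NP
        [5,6] "chased" : (N\N)\NP

[0,1] S/N  lex  "today"
[1,2] NP  lex  "dog"
[2,3] PP  lex  "a"
[3,4] (N\NP)\PP  lex  "near"
[2,4] N\NP  <  k=3
[4,5] NP  lex  "that"
[5,6] (N\N)\NP  lex  "chased"
[4,6] N\N  <  k=5
[2,6] N\NP  <B  k=4
[1,6] N  <  k=2
[0,6] S  >  k=1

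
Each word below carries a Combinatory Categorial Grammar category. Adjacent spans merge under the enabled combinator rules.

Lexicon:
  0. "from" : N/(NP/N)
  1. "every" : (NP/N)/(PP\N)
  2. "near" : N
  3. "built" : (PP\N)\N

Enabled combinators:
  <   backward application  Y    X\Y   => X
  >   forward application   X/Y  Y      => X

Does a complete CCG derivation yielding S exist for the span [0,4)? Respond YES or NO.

N/(NP/N) (NP/N)/(PP\N) N (PP\N)\N
CKY chart[0,4] = {N}; S ∉ chart

NO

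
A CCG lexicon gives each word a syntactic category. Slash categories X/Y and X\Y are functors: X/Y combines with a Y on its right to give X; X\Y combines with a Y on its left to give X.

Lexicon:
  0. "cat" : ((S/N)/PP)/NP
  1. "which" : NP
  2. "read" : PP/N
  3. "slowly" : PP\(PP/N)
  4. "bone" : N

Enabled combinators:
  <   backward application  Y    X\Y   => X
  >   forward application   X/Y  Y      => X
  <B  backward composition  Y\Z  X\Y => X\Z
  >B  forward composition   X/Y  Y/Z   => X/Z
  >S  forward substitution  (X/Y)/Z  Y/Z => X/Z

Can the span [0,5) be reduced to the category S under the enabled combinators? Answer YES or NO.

[0,5] S   >
  [0,4] S/N   >
    [0,2] (S/N)/PP   >
      [0,1] "cat" : ((S/N)/PP)/NP
      [1,2] "which" : NP
    [2,4] PP   <
      [2,3] "read" : PP/N
      [3,4] "slowly" : PP\(PP/N)
  [4,5] "bone" : N

YES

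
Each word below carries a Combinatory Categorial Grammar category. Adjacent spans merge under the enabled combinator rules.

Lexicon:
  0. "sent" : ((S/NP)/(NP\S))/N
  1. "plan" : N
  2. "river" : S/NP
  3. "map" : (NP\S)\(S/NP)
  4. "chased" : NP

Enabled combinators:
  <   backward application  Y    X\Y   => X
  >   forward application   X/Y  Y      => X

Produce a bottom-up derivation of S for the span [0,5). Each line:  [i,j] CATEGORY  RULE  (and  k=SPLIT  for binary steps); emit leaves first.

[0,1] ((S/NP)/(NP\S))/N  lex  "sent"
[1,2] N  lex  "plan"
[0,2] (S/NP)/(NP\S)  >  k=1
[2,3] S/NP  lex  "river"
[3,4] (NP\S)\(S/NP)  lex  "map"
[2,4] NP\S  <  k=3
[0,4] S/NP  >  k=2
[4,5] NP  lex  "chased"
[0,5] S  >  k=4

[0,5] S   >
  [0,4] S/NP   >
    [0,2] (S/NP)/(NP\S)   >
      [0,1] "sent" : ((S/NP)/(NP\S))/N
      [1,2] "plan" : N
    [2,4] NP\S   <
      [2,3] "river" : S/NP
      [3,4] "map" : (NP\S)\(S/NP)
  [4,5] "chased" : NP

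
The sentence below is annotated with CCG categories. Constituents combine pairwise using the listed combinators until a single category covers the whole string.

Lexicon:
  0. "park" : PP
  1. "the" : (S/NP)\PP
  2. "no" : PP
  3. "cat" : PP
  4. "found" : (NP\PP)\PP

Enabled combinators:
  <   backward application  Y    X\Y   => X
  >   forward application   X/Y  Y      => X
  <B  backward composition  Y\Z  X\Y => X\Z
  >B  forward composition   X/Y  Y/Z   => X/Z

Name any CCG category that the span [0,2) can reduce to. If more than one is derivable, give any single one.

S/NP

[0,5] S   >
  [0,2] S/NP   <
    [0,1] "park" : PP
    [1,2] "the" : (S/NP)\PP
  [2,5] NP   <
    [2,3] "no" : PP
    [3,5] NP\PP   <
      [3,4] "cat" : PP
      [4,5] "found" : (NP\PP)\PP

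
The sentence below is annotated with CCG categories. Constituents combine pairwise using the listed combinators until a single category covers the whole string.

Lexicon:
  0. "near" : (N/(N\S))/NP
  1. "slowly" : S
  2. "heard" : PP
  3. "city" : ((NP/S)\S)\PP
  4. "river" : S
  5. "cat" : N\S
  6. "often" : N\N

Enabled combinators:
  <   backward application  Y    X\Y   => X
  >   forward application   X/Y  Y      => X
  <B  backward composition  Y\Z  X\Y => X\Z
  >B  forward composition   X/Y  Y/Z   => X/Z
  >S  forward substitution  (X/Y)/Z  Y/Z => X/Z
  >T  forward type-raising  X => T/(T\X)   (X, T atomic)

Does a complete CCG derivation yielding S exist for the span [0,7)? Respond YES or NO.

(N/(N\S))/NP S PP ((NP/S)\S)\PP S N\S N\N
CKY chart[0,7] = {(N/(N\S))/(S\N), N, N/(N\N), NP/(NP\N), PP/(PP\N), S/(S\N)}; S ∉ chart

NO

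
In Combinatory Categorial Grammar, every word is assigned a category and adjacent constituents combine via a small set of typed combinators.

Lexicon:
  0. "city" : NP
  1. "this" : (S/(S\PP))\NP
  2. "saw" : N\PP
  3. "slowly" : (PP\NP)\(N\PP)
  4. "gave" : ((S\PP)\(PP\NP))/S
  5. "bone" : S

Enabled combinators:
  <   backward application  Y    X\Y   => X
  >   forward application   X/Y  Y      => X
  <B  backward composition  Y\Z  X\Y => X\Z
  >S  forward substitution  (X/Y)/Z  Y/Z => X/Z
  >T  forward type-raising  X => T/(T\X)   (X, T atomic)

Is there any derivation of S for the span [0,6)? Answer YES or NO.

YES

[0,6] S   >
  [0,2] S/(S\PP)   <
    [0,1] "city" : NP
    [1,2] "this" : (S/(S\PP))\NP
  [2,6] S\PP   <
    [2,4] PP\NP   <
      [2,3] "saw" : N\PP
      [3,4] "slowly" : (PP\NP)\(N\PP)
    [4,6] (S\PP)\(PP\NP)   >
      [4,5] "gave" : ((S\PP)\(PP\NP))/S
      [5,6] "bone" : S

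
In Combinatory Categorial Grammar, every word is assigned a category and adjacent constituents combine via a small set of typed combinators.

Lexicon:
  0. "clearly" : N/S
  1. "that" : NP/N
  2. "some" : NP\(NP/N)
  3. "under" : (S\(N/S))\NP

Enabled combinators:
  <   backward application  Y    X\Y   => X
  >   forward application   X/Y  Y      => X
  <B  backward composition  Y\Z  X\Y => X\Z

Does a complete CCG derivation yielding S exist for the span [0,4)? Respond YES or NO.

[0,4] S   <
  [0,1] "clearly" : N/S
  [1,4] S\(N/S)   <
    [1,3] NP   <
      [1,2] "that" : NP/N
      [2,3] "some" : NP\(NP/N)
    [3,4] "under" : (S\(N/S))\NP

YES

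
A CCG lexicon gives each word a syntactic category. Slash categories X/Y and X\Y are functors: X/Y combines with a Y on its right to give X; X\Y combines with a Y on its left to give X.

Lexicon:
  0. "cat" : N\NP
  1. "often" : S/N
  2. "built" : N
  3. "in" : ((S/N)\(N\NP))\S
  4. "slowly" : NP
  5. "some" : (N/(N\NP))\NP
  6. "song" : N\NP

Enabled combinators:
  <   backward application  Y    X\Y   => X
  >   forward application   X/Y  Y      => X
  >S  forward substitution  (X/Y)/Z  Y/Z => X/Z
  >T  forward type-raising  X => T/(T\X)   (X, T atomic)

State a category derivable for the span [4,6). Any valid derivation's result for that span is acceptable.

N/(N\NP)

[0,7] S   >
  [0,4] S/N   <
    [0,1] "cat" : N\NP
    [1,4] (S/N)\(N\NP)   <
      [1,3] S   >
        [1,2] "often" : S/N
        [2,3] "built" : N
      [3,4] "in" : ((S/N)\(N\NP))\S
  [4,7] N   >
    [4,6] N/(N\NP)   <
      [4,5] "slowly" : NP
      [5,6] "some" : (N/(N\NP))\NP
    [6,7] "song" : N\NP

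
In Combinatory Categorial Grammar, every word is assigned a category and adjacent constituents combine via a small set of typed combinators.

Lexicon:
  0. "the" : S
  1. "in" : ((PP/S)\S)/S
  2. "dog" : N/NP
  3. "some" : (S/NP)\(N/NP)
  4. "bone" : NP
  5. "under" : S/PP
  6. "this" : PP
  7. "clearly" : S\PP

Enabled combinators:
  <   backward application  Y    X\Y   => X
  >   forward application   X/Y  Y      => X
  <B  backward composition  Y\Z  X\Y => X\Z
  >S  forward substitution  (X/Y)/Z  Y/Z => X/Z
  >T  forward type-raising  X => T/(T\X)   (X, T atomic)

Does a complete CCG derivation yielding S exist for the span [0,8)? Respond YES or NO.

YES

[0,8] S   <
  [0,7] PP   >
    [0,5] PP/S   <
      [0,1] "the" : S
      [1,5] (PP/S)\S   >
        [1,2] "in" : ((PP/S)\S)/S
        [2,5] S   >
          [2,4] S/NP   <
            [2,3] "dog" : N/NP
            [3,4] "some" : (S/NP)\(N/NP)
          [4,5] "bone" : NP
    [5,7] S   >
      [5,6] "under" : S/PP
      [6,7] "this" : PP
  [7,8] "clearly" : S\PP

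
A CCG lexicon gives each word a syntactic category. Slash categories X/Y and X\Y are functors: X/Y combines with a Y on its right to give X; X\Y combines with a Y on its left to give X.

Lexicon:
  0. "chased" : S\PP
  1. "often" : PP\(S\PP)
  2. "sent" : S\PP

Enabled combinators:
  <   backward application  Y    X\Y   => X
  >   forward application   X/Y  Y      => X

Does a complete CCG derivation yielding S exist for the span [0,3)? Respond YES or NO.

YES

[0,3] S   <
  [0,2] PP   <
    [0,1] "chased" : S\PP
    [1,2] "often" : PP\(S\PP)
  [2,3] "sent" : S\PP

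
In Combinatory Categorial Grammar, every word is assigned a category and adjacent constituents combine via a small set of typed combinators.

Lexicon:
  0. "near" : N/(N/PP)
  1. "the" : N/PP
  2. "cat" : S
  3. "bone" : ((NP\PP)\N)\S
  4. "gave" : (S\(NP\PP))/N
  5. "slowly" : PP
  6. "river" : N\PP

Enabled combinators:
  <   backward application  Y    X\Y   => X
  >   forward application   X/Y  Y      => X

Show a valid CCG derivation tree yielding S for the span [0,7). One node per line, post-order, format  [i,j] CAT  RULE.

[0,7] S   <
  [0,4] NP\PP   <
    [0,2] N   >
      [0,1] "near" : N/(N/PP)
      [1,2] "the" : N/PP
    [2,4] (NP\PP)\N   <
      [2,3] "cat" : S
      [3,4] "bone" : ((NP\PP)\N)\S
  [4,7] S\(NP\PP)   >
    [4,5] "gave" : (S\(NP\PP))/N
    [5,7] N   <
      [5,6] "slowly" : PP
      [6,7] "river" : N\PP

[0,1] N/(N/PP)  lex  "near"
[1,2] N/PP  lex  "the"
[0,2] N  >  k=1
[2,3] S  lex  "cat"
[3,4] ((NP\PP)\N)\S  lex  "bone"
[2,4] (NP\PP)\N  <  k=3
[0,4] NP\PP  <  k=2
[4,5] (S\(NP\PP))/N  lex  "gave"
[5,6] PP  lex  "slowly"
[6,7] N\PP  lex  "river"
[5,7] N  <  k=6
[4,7] S\(NP\PP)  >  k=5
[0,7] S  <  k=4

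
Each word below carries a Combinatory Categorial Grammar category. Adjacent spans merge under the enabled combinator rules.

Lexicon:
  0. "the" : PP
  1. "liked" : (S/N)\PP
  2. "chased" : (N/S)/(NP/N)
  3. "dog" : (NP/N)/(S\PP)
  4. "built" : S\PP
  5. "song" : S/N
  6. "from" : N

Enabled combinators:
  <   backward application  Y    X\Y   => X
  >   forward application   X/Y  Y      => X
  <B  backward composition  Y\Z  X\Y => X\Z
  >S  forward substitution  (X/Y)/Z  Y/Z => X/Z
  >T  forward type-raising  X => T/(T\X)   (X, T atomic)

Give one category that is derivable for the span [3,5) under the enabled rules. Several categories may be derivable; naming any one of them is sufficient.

[0,7] S   >
  [0,2] S/N   <
    [0,1] "the" : PP
    [1,2] "liked" : (S/N)\PP
  [2,7] N   >
    [2,5] N/S   >
      [2,3] "chased" : (N/S)/(NP/N)
      [3,5] NP/N   >
        [3,4] "dog" : (NP/N)/(S\PP)
        [4,5] "built" : S\PP
    [5,7] S   >
      [5,6] "song" : S/N
      [6,7] "from" : N

NP/N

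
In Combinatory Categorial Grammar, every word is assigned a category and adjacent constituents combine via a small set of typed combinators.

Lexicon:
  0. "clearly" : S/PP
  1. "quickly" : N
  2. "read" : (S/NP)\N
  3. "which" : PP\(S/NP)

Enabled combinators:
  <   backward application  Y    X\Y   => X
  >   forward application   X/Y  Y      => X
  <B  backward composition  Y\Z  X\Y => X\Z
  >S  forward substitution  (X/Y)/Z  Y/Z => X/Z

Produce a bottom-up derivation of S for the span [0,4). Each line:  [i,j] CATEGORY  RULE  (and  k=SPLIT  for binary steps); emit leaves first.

[0,1] S/PP  lex  "clearly"
[1,2] N  lex  "quickly"
[2,3] (S/NP)\N  lex  "read"
[3,4] PP\(S/NP)  lex  "which"
[2,4] PP\N  <B  k=3
[1,4] PP  <  k=2
[0,4] S  >  k=1

[0,4] S   >
  [0,1] "clearly" : S/PP
  [1,4] PP   <
    [1,2] "quickly" : N
    [2,4] PP\N   <B
      [2,3] "read" : (S/NP)\N
      [3,4] "which" : PP\(S/NP)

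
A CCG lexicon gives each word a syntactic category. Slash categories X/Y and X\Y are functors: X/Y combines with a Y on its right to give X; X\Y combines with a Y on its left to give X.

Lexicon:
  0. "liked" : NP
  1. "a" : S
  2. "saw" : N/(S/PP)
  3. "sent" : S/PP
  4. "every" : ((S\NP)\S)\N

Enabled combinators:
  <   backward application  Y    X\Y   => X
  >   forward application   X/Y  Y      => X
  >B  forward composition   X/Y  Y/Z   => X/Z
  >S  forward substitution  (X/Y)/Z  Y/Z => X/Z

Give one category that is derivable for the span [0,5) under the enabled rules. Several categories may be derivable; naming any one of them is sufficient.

S

[0,5] S   <
  [0,1] "liked" : NP
  [1,5] S\NP   <
    [1,2] "a" : S
    [2,5] (S\NP)\S   <
      [2,4] N   >
        [2,3] "saw" : N/(S/PP)
        [3,4] "sent" : S/PP
      [4,5] "every" : ((S\NP)\S)\N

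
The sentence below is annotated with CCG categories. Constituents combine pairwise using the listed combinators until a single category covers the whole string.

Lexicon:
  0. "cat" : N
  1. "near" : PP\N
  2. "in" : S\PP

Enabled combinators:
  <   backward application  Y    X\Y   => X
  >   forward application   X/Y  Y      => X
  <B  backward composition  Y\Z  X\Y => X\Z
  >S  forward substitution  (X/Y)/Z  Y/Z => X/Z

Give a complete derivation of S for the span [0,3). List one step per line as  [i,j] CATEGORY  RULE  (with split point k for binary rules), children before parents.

[0,3] S   <
  [0,1] "cat" : N
  [1,3] S\N   <B
    [1,2] "near" : PP\N
    [2,3] "in" : S\PP

[0,1] N  lex  "cat"
[1,2] PP\N  lex  "near"
[2,3] S\PP  lex  "in"
[1,3] S\N  <B  k=2
[0,3] S  <  k=1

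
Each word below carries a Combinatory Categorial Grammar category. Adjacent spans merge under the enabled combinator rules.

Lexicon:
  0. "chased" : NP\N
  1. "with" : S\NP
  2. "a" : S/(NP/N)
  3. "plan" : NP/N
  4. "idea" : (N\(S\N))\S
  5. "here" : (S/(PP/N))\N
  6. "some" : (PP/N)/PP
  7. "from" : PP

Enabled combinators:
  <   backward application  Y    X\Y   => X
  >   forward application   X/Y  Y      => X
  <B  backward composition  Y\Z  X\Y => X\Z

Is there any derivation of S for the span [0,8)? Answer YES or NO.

YES

[0,8] S   >
  [0,6] S/(PP/N)   <
    [0,5] N   <
      [0,2] S\N   <B
        [0,1] "chased" : NP\N
        [1,2] "with" : S\NP
      [2,5] N\(S\N)   <
        [2,4] S   >
          [2,3] "a" : S/(NP/N)
          [3,4] "plan" : NP/N
        [4,5] "idea" : (N\(S\N))\S
    [5,6] "here" : (S/(PP/N))\N
  [6,8] PP/N   >
    [6,7] "some" : (PP/N)/PP
    [7,8] "from" : PP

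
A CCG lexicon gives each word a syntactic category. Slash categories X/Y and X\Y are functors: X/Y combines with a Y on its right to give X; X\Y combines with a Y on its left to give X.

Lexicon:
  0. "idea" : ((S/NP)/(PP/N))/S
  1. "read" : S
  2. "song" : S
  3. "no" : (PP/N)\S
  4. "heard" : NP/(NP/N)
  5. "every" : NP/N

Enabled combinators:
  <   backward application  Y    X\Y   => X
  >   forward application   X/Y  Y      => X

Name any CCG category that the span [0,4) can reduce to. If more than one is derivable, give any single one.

[0,6] S   >
  [0,4] S/NP   >
    [0,2] (S/NP)/(PP/N)   >
      [0,1] "idea" : ((S/NP)/(PP/N))/S
      [1,2] "read" : S
    [2,4] PP/N   <
      [2,3] "song" : S
      [3,4] "no" : (PP/N)\S
  [4,6] NP   >
    [4,5] "heard" : NP/(NP/N)
    [5,6] "every" : NP/N

S/NP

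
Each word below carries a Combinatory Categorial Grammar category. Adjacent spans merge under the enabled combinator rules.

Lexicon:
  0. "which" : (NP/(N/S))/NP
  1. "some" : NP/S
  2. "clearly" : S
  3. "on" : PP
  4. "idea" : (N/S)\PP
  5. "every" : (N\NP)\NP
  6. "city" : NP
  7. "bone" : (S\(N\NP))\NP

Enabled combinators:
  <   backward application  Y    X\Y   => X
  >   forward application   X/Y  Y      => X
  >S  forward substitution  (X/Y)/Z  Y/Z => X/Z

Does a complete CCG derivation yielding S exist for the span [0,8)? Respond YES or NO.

[0,8] S   <
  [0,6] N\NP   <
    [0,5] NP   >
      [0,3] NP/(N/S)   >
        [0,1] "which" : (NP/(N/S))/NP
        [1,3] NP   >
          [1,2] "some" : NP/S
          [2,3] "clearly" : S
      [3,5] N/S   <
        [3,4] "on" : PP
        [4,5] "idea" : (N/S)\PP
    [5,6] "every" : (N\NP)\NP
  [6,8] S\(N\NP)   <
    [6,7] "city" : NP
    [7,8] "bone" : (S\(N\NP))\NP

YES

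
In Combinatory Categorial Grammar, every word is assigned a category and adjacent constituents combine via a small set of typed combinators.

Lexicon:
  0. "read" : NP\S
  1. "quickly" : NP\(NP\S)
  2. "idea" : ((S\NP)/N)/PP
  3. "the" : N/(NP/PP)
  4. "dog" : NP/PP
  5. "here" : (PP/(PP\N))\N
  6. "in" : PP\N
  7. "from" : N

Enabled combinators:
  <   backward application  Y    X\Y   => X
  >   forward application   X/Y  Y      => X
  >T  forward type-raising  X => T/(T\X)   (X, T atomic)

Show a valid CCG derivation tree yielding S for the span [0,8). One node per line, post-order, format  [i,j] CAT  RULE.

[0,1] NP\S  lex  "read"
[1,2] NP\(NP\S)  lex  "quickly"
[0,2] NP  <  k=1
[2,3] ((S\NP)/N)/PP  lex  "idea"
[3,4] N/(NP/PP)  lex  "the"
[4,5] NP/PP  lex  "dog"
[3,5] N  >  k=4
[5,6] (PP/(PP\N))\N  lex  "here"
[3,6] PP/(PP\N)  <  k=5
[6,7] PP\N  lex  "in"
[3,7] PP  >  k=6
[2,7] (S\NP)/N  >  k=3
[7,8] N  lex  "from"
[2,8] S\NP  >  k=7
[0,8] S  <  k=2

[0,8] S   <
  [0,2] NP   <
    [0,1] "read" : NP\S
    [1,2] "quickly" : NP\(NP\S)
  [2,8] S\NP   >
    [2,7] (S\NP)/N   >
      [2,3] "idea" : ((S\NP)/N)/PP
      [3,7] PP   >
        [3,6] PP/(PP\N)   <
          [3,5] N   >
            [3,4] "the" : N/(NP/PP)
            [4,5] "dog" : NP/PP
          [5,6] "here" : (PP/(PP\N))\N
        [6,7] "in" : PP\N
    [7,8] "from" : N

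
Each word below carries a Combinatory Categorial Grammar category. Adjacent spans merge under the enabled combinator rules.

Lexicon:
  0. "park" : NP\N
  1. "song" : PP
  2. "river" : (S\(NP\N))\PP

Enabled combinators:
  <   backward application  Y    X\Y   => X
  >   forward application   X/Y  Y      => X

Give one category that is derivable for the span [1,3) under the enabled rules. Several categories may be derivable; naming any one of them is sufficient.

[0,3] S   <
  [0,1] "park" : NP\N
  [1,3] S\(NP\N)   <
    [1,2] "song" : PP
    [2,3] "river" : (S\(NP\N))\PP

S\(NP\N)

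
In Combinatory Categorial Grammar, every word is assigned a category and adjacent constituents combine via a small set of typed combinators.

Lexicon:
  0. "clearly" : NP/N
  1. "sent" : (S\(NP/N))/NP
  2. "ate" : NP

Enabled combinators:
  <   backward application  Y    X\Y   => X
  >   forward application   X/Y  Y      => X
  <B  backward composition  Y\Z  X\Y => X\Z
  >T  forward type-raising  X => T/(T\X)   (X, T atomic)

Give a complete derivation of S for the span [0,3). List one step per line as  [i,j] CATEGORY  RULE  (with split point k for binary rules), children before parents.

[0,1] NP/N  lex  "clearly"
[1,2] (S\(NP/N))/NP  lex  "sent"
[2,3] NP  lex  "ate"
[1,3] S\(NP/N)  >  k=2
[0,3] S  <  k=1

[0,3] S   <
  [0,1] "clearly" : NP/N
  [1,3] S\(NP/N)   >
    [1,2] "sent" : (S\(NP/N))/NP
    [2,3] "ate" : NP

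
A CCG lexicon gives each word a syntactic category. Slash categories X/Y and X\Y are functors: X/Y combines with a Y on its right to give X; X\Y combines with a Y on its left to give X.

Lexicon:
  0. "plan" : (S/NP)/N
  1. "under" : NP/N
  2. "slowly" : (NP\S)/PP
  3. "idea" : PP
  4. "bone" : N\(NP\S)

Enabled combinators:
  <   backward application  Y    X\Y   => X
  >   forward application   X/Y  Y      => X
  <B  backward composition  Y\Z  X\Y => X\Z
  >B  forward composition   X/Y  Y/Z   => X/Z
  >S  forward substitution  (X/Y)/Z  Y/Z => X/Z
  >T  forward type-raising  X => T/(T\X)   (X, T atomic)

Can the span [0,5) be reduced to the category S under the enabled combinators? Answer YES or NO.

[0,5] S   >
  [0,2] S/N   >S
    [0,1] "plan" : (S/NP)/N
    [1,2] "under" : NP/N
  [2,5] N   <
    [2,4] NP\S   >
      [2,3] "slowly" : (NP\S)/PP
      [3,4] "idea" : PP
    [4,5] "bone" : N\(NP\S)

YES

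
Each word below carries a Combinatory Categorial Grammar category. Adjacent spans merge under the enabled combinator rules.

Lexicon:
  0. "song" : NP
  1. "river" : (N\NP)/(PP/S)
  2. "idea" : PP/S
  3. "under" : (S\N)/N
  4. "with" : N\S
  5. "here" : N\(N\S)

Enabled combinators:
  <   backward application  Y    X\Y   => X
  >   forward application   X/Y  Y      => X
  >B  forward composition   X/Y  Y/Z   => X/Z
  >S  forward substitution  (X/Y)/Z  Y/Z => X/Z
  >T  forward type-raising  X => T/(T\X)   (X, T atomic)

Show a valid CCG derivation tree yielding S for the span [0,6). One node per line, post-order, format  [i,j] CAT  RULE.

[0,1] NP  lex  "song"
[0,1] N/(N\NP)  >T
[1,2] (N\NP)/(PP/S)  lex  "river"
[2,3] PP/S  lex  "idea"
[1,3] N\NP  >  k=2
[0,3] N  >  k=1
[3,4] (S\N)/N  lex  "under"
[4,5] N\S  lex  "with"
[5,6] N\(N\S)  lex  "here"
[4,6] N  <  k=5
[3,6] S\N  >  k=4
[0,6] S  <  k=3

[0,6] S   <
  [0,3] N   >
    [0,1] N/(N\NP)   >T
      [0,1] "song" : NP
    [1,3] N\NP   >
      [1,2] "river" : (N\NP)/(PP/S)
      [2,3] "idea" : PP/S
  [3,6] S\N   >
    [3,4] "under" : (S\N)/N
    [4,6] N   <
      [4,5] "with" : N\S
      [5,6] "here" : N\(N\S)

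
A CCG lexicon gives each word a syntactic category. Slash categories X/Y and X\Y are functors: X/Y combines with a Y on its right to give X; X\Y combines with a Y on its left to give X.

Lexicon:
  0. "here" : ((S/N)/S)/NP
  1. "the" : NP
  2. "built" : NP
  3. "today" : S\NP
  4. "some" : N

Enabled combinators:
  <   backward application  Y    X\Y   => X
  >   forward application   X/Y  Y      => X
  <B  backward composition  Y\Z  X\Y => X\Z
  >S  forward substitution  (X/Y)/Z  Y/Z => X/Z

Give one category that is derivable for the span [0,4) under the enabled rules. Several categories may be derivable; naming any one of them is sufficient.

[0,5] S   >
  [0,4] S/N   >
    [0,2] (S/N)/S   >
      [0,1] "here" : ((S/N)/S)/NP
      [1,2] "the" : NP
    [2,4] S   <
      [2,3] "built" : NP
      [3,4] "today" : S\NP
  [4,5] "some" : N

S/N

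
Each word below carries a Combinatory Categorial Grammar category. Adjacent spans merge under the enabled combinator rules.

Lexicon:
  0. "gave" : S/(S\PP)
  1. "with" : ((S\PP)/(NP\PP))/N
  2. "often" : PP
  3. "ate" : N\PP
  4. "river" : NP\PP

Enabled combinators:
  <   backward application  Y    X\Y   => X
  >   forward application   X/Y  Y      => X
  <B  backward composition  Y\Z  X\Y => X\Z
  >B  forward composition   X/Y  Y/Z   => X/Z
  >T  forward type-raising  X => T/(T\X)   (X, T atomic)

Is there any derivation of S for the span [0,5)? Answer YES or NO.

[0,5] S   >
  [0,1] "gave" : S/(S\PP)
  [1,5] S\PP   >
    [1,4] (S\PP)/(NP\PP)   >
      [1,2] "with" : ((S\PP)/(NP\PP))/N
      [2,4] N   >
        [2,3] N/(N\PP)   >T
          [2,3] "often" : PP
        [3,4] "ate" : N\PP
    [4,5] "river" : NP\PP

YES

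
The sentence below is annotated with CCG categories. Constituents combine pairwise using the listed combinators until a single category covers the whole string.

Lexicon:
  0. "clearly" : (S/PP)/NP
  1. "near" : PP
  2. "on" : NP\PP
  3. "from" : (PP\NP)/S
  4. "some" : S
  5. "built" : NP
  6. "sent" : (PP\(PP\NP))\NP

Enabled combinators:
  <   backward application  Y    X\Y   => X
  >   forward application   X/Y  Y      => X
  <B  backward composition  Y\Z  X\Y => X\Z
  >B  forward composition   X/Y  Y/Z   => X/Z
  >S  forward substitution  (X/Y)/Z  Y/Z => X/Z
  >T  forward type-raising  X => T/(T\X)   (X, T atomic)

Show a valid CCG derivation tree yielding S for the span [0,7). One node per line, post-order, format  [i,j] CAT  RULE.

[0,7] S   >
  [0,3] S/PP   >
    [0,1] "clearly" : (S/PP)/NP
    [1,3] NP   <
      [1,2] "near" : PP
      [2,3] "on" : NP\PP
  [3,7] PP   <
    [3,5] PP\NP   >
      [3,4] "from" : (PP\NP)/S
      [4,5] "some" : S
    [5,7] PP\(PP\NP)   <
      [5,6] "built" : NP
      [6,7] "sent" : (PP\(PP\NP))\NP

[0,1] (S/PP)/NP  lex  "clearly"
[1,2] PP  lex  "near"
[2,3] NP\PP  lex  "on"
[1,3] NP  <  k=2
[0,3] S/PP  >  k=1
[3,4] (PP\NP)/S  lex  "from"
[4,5] S  lex  "some"
[3,5] PP\NP  >  k=4
[5,6] NP  lex  "built"
[6,7] (PP\(PP\NP))\NP  lex  "sent"
[5,7] PP\(PP\NP)  <  k=6
[3,7] PP  <  k=5
[0,7] S  >  k=3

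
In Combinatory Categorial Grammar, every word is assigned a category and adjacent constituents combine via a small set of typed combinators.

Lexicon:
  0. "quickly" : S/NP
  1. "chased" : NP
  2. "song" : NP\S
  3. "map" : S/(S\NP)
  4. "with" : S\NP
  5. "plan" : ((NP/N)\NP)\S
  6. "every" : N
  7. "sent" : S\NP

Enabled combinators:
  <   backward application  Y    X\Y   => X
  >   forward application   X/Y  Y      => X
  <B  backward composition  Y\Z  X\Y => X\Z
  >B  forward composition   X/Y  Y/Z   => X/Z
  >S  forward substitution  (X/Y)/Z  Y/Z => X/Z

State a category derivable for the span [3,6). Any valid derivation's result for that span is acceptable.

[0,8] S   <
  [0,7] NP   >
    [0,6] NP/N   <
      [0,3] NP   <
        [0,2] S   >
          [0,1] "quickly" : S/NP
          [1,2] "chased" : NP
        [2,3] "song" : NP\S
      [3,6] (NP/N)\NP   <
        [3,5] S   >
          [3,4] "map" : S/(S\NP)
          [4,5] "with" : S\NP
        [5,6] "plan" : ((NP/N)\NP)\S
    [6,7] "every" : N
  [7,8] "sent" : S\NP

(NP/N)\NP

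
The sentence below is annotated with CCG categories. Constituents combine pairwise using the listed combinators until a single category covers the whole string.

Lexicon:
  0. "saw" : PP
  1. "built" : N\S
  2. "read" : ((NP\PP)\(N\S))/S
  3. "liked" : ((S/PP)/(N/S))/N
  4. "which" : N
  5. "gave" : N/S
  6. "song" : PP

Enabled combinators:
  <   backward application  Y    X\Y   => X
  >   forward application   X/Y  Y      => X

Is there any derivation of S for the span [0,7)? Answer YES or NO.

NO

PP N\S ((NP\PP)\(N\S))/S ((S/PP)/(N/S))/N N N/S PP
CKY chart[0,7] = {NP}; S ∉ chart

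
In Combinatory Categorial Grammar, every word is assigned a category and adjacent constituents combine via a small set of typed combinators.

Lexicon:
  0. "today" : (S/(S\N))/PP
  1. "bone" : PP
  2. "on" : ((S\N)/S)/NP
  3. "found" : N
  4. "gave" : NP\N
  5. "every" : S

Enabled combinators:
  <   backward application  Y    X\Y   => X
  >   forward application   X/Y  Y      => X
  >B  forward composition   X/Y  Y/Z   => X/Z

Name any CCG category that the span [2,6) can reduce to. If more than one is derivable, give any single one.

S\N

[0,6] S   >
  [0,2] S/(S\N)   >
    [0,1] "today" : (S/(S\N))/PP
    [1,2] "bone" : PP
  [2,6] S\N   >
    [2,5] (S\N)/S   >
      [2,3] "on" : ((S\N)/S)/NP
      [3,5] NP   <
        [3,4] "found" : N
        [4,5] "gave" : NP\N
    [5,6] "every" : S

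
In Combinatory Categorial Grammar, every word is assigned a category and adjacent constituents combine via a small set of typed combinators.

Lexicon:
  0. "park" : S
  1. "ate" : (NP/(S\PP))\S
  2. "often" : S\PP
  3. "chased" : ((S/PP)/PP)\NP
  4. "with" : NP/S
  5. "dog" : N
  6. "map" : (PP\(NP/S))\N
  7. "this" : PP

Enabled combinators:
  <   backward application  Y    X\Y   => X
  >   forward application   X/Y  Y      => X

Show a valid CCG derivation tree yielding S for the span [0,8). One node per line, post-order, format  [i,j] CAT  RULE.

[0,8] S   >
  [0,7] S/PP   >
    [0,4] (S/PP)/PP   <
      [0,3] NP   >
        [0,2] NP/(S\PP)   <
          [0,1] "park" : S
          [1,2] "ate" : (NP/(S\PP))\S
        [2,3] "often" : S\PP
      [3,4] "chased" : ((S/PP)/PP)\NP
    [4,7] PP   <
      [4,5] "with" : NP/S
      [5,7] PP\(NP/S)   <
        [5,6] "dog" : N
        [6,7] "map" : (PP\(NP/S))\N
  [7,8] "this" : PP

[0,1] S  lex  "park"
[1,2] (NP/(S\PP))\S  lex  "ate"
[0,2] NP/(S\PP)  <  k=1
[2,3] S\PP  lex  "often"
[0,3] NP  >  k=2
[3,4] ((S/PP)/PP)\NP  lex  "chased"
[0,4] (S/PP)/PP  <  k=3
[4,5] NP/S  lex  "with"
[5,6] N  lex  "dog"
[6,7] (PP\(NP/S))\N  lex  "map"
[5,7] PP\(NP/S)  <  k=6
[4,7] PP  <  k=5
[0,7] S/PP  >  k=4
[7,8] PP  lex  "this"
[0,8] S  >  k=7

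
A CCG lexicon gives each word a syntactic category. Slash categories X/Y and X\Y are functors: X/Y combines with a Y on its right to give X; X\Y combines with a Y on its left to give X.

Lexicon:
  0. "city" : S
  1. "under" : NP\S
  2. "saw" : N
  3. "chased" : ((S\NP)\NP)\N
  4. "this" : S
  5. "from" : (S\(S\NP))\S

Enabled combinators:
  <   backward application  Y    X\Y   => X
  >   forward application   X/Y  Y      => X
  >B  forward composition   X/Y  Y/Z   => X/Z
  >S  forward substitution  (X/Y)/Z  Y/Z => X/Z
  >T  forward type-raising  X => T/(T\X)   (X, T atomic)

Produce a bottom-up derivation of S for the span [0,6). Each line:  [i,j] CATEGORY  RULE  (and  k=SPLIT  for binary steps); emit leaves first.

[0,1] S  lex  "city"
[0,1] NP/(NP\S)  >T
[1,2] NP\S  lex  "under"
[0,2] NP  >  k=1
[2,3] N  lex  "saw"
[3,4] ((S\NP)\NP)\N  lex  "chased"
[2,4] (S\NP)\NP  <  k=3
[0,4] S\NP  <  k=2
[4,5] S  lex  "this"
[5,6] (S\(S\NP))\S  lex  "from"
[4,6] S\(S\NP)  <  k=5
[0,6] S  <  k=4

[0,6] S   <
  [0,4] S\NP   <
    [0,2] NP   >
      [0,1] NP/(NP\S)   >T
        [0,1] "city" : S
      [1,2] "under" : NP\S
    [2,4] (S\NP)\NP   <
      [2,3] "saw" : N
      [3,4] "chased" : ((S\NP)\NP)\N
  [4,6] S\(S\NP)   <
    [4,5] "this" : S
    [5,6] "from" : (S\(S\NP))\S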